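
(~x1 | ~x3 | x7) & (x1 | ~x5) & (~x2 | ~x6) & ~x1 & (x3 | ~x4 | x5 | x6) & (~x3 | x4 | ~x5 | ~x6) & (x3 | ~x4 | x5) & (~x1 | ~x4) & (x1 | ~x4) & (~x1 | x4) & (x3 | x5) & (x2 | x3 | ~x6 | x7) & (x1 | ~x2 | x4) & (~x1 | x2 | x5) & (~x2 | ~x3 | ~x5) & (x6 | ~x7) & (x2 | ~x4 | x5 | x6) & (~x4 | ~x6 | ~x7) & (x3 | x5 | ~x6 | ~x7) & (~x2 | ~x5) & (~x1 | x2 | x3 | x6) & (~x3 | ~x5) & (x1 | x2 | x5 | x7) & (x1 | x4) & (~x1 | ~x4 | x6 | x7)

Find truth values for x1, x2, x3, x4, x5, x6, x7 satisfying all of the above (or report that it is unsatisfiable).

The formula is unsatisfiable.

Case x1 = True:
  Clause (~x1) is falsified — contradiction.
Case x1 = False:
  (x1 | ~x5) forces x5 = False.
  (x1 | ~x4) forces x4 = False.
  Clause (x1 | x4) is falsified — contradiction.
Both cases fail, so the formula is unsatisfiable.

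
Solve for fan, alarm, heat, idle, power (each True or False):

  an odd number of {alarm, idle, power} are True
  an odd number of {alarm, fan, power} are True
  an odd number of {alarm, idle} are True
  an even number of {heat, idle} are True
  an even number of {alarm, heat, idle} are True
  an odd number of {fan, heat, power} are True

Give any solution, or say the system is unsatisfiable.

Adding constraints 2, 3, 4, 6 mod 2: every variable appears an even number of times on the left, so the left side is 0.
But the right sides sum to 1 (mod 2). 0 ≠ 1 — the system is inconsistent.

The formula is unsatisfiable.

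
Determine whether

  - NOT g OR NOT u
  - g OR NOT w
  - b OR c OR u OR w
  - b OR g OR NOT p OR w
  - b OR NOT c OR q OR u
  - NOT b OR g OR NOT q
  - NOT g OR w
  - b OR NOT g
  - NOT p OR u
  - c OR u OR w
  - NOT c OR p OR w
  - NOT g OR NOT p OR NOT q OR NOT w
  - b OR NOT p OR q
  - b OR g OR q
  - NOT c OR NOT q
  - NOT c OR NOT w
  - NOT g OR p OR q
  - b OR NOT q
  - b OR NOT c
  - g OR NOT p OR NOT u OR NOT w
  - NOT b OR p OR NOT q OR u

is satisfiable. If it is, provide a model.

Set p = False.
Set b = True.
Try c = True:
  (NOT c OR p OR w) forces w = True.
  clause (NOT c OR NOT w) is falsified — backtrack.
So c = False.
Set g = False.
  then (g OR NOT w) forces w = False.
  then (NOT b OR g OR NOT q) forces q = False.
  then (c OR u OR w) forces u = True.
All clauses satisfied.

p = False, b = True, c = False, g = False, u = True, q = False, w = False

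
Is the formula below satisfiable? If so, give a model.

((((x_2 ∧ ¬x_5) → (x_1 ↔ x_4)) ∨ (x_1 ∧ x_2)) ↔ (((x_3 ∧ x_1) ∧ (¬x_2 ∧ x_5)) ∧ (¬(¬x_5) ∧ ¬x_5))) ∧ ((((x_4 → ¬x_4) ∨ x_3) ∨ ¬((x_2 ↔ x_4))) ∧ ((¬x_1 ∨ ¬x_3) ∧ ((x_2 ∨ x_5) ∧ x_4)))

x_1 = False; x_2 = True; x_3 = True; x_4 = True; x_5 = False

  (((x_2 ∧ ¬x_5) → (x_1 ↔ x_4)) ∨ (x_1 ∧ x_2)) ↔ (((x_3 ∧ x_1) ∧ (¬x_2 ∧ x_5)) ∧ (¬(¬x_5) ∧ ¬x_5)) = True
    ((x_2 ∧ ¬x_5) → (x_1 ↔ x_4)) ∨ (x_1 ∧ x_2) = False
      (x_2 ∧ ¬x_5) → (x_1 ↔ x_4) = False
        x_2 ∧ ¬x_5 = True
          ¬x_5 = True
        x_1 ↔ x_4 = False
      x_1 ∧ x_2 = False
    ((x_3 ∧ x_1) ∧ (¬x_2 ∧ x_5)) ∧ (¬(¬x_5) ∧ ¬x_5) = False
      (x_3 ∧ x_1) ∧ (¬x_2 ∧ x_5) = False
        x_3 ∧ x_1 = False
        ¬x_2 ∧ x_5 = False
          ¬x_2 = False
      ¬(¬x_5) ∧ ¬x_5 = False
        ¬(¬x_5) = False
          ¬x_5 = True
        ¬x_5 = True
  (((x_4 → ¬x_4) ∨ x_3) ∨ ¬((x_2 ↔ x_4))) ∧ ((¬x_1 ∨ ¬x_3) ∧ ((x_2 ∨ x_5) ∧ x_4)) = True
    ((x_4 → ¬x_4) ∨ x_3) ∨ ¬((x_2 ↔ x_4)) = True
      (x_4 → ¬x_4) ∨ x_3 = True
        x_4 → ¬x_4 = False
          ¬x_4 = False
      ¬((x_2 ↔ x_4)) = False
        x_2 ↔ x_4 = True
    (¬x_1 ∨ ¬x_3) ∧ ((x_2 ∨ x_5) ∧ x_4) = True
      ¬x_1 ∨ ¬x_3 = True
        ¬x_1 = True
        ¬x_3 = False
      (x_2 ∨ x_5) ∧ x_4 = True
        x_2 ∨ x_5 = True
Both conjuncts True, so the formula holds.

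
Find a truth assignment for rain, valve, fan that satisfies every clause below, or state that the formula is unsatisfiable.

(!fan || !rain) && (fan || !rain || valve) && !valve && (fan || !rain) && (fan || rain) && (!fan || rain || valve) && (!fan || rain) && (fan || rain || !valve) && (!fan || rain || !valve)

Case rain = True:
  (!fan || !rain) forces fan = False.
  Clause (fan || !rain) is falsified — contradiction.
Case rain = False:
  (!valve) forces valve = False.
  (fan || rain) forces fan = True.
  Clause (!fan || rain || valve) is falsified — contradiction.
Both cases fail, so the formula is unsatisfiable.

No satisfying assignment exists.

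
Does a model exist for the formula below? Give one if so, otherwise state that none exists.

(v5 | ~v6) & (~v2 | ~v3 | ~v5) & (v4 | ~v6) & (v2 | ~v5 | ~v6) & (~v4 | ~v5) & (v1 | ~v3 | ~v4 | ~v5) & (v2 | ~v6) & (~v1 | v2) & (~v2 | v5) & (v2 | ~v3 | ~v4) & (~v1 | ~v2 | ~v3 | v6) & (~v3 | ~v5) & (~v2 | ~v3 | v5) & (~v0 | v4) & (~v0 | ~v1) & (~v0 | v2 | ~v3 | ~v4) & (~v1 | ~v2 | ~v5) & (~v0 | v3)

v0 = False; v1 = False; v2 = False; v3 = False; v4 = True; v5 = False; v6 = False

Set v0 = False.
Try v1 = True:
  (~v1 | v2) forces v2 = True.
  (~v2 | v5) forces v5 = True.
  clause (~v1 | ~v2 | ~v5) is falsified — backtrack.
So v1 = False.
Set v2 = False.
  then (v2 | ~v6) forces v6 = False.
Set v3 = False.
Set v4 = True.
  then (~v4 | ~v5) forces v5 = False.
All clauses satisfied.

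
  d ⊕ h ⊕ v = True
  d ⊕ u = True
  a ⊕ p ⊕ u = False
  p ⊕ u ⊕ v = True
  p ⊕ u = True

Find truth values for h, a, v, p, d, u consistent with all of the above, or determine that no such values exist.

h = False; a = True; v = False; p = True; d = True; u = False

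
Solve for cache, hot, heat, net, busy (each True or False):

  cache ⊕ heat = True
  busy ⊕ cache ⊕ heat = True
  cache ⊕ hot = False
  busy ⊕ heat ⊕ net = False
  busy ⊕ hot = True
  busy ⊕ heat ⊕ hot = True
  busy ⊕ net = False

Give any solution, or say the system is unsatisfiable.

cache=T, hot=T, heat=F, net=F, busy=F

cache ⊕ heat = T ⊕ F = True ✓
busy ⊕ cache ⊕ heat = F ⊕ T ⊕ F = True ✓
cache ⊕ hot = T ⊕ T = False ✓
busy ⊕ heat ⊕ net = F ⊕ F ⊕ F = False ✓
busy ⊕ hot = F ⊕ T = True ✓
busy ⊕ heat ⊕ hot = F ⊕ F ⊕ T = True ✓
busy ⊕ net = F ⊕ F = False ✓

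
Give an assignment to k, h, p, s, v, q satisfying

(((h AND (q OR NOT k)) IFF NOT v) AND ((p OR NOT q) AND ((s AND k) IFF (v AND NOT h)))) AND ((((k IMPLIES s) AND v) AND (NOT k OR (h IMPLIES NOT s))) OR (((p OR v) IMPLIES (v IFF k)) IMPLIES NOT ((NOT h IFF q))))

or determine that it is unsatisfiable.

k=F, h=T, p=T, s=F, v=F, q=T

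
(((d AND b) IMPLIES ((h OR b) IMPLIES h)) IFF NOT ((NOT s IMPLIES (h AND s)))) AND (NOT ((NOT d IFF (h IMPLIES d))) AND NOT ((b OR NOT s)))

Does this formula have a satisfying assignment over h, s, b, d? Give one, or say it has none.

Case b = True: the conjunct NOT ((b OR NOT s)) becomes NOT ((True OR NOT s)) = False.
Case b = False: the formula simplifies to NOT ((NOT s IMPLIES (h AND s))) AND (NOT ((NOT d IFF (h IMPLIES d))) AND NOT (NOT s)).
  s = True: the conjunct NOT ((NOT s IMPLIES (h AND s))) becomes NOT ((False IMPLIES h)) = False.
  s = False: the conjunct NOT (NOT s) becomes NOT (NOT False) = False.
Both cases fail — unsatisfiable.

UNSATISFIABLE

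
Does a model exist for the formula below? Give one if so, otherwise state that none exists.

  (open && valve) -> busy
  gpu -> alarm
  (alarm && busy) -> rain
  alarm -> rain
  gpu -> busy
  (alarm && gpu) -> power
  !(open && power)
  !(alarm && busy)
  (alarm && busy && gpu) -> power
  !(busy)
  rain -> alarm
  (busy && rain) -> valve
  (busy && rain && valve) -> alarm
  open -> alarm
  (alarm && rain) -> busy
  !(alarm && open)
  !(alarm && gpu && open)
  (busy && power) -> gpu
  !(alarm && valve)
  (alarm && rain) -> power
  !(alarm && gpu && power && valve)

open = False; alarm = False; gpu = False; busy = False; power = True; valve = False; rain = False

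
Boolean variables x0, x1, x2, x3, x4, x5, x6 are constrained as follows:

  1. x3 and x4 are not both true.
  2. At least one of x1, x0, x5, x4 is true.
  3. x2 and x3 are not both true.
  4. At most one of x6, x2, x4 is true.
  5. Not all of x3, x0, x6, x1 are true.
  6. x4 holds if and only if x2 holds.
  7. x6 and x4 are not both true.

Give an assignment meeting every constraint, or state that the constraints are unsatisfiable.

x0=T, x1=F, x2=F, x3=T, x4=F, x5=T, x6=F

  (1) x3=T, x4=F — not both ✓
  (2) {x1, x0, x5, x4}: 2 true — at least one ✓
  (3) x2=F, x3=T — not both ✓
  (4) {x6, x2, x4}: 0 true — at most one ✓
  (5) {x3, x0, x6, x1}: 2/4 true — not all ✓
  (6) x4=F, x2=F — same ✓
  (7) x6=F, x4=F — not both ✓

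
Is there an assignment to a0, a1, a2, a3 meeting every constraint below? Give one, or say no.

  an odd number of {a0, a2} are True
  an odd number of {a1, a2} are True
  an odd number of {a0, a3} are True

a0=T; a1=T; a2=F; a3=F

{a0, a2}: 1 true → odd ✓
{a1, a2}: 1 true → odd ✓
{a0, a3}: 1 true → odd ✓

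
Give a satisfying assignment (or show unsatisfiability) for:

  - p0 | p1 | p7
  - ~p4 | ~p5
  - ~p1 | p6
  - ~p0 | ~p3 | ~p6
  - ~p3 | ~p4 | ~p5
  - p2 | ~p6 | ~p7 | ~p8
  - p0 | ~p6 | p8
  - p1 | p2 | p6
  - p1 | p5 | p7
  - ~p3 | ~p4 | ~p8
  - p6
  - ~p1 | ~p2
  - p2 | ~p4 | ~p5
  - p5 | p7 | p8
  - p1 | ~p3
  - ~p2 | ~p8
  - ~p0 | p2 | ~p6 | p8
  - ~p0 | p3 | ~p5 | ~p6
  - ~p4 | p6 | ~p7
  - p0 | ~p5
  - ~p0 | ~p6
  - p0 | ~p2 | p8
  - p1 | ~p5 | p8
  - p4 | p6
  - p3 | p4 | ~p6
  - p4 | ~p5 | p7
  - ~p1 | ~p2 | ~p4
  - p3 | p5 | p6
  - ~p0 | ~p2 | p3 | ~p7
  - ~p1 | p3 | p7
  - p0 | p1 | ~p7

p0 = False; p1 = True; p2 = False; p3 = True; p4 = False; p5 = False; p6 = True; p7 = False; p8 = True

Unit clause (p6) forces p6 = True.
In (~p0 | ~p6) only ~p0 is left, so p0 = False.
In (p0 | ~p6 | p8) only p8 is left, so p8 = True.
In (~p2 | ~p8) only ~p2 is left, so p2 = False.
In (p0 | ~p5) only ~p5 is left, so p5 = False.
In (p2 | ~p6 | ~p7 | ~p8) only ~p7 is left, so p7 = False.
In (p1 | p5 | p7) only p1 is left, so p1 = True.
In (~p1 | p3 | p7) only p3 is left, so p3 = True.
In (~p3 | ~p4 | ~p8) only ~p4 is left, so p4 = False.
All clauses satisfied.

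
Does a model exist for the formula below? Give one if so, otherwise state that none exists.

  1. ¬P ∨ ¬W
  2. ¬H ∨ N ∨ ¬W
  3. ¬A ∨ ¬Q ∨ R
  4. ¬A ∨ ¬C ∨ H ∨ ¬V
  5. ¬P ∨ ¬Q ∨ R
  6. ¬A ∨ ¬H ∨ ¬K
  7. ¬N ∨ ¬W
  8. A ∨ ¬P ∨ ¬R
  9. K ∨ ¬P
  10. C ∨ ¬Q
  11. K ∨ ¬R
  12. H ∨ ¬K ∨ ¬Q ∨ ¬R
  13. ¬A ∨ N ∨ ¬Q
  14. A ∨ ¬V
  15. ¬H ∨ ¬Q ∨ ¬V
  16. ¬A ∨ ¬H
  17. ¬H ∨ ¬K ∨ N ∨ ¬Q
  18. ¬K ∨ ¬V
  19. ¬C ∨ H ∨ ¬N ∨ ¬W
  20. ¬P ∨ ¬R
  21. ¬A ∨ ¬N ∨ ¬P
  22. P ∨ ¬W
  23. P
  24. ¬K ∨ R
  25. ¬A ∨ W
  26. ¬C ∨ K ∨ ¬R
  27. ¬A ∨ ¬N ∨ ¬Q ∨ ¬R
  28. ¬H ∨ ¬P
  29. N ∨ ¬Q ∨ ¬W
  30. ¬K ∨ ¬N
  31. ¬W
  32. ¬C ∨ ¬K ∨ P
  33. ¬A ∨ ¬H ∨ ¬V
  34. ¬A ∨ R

The formula is unsatisfiable.

Case W = True:
  Clause (¬W) is falsified — contradiction.
Case W = False:
  (P) forces P = True.
  (K ∨ ¬P) forces K = True.
  (¬K ∨ ¬V) forces V = False.
  (¬P ∨ ¬R) forces R = False.
  Clause (¬K ∨ R) is falsified — contradiction.
Both cases fail, so the formula is unsatisfiable.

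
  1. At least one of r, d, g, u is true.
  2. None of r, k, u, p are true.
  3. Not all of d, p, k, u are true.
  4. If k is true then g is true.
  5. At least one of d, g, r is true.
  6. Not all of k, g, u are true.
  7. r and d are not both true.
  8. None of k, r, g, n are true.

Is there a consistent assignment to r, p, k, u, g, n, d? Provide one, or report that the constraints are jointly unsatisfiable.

r = False, p = False, k = False, u = False, g = False, n = False, d = True

  (1) {r, d, g, u}: 1 true — at least one ✓
  (2) {r, k, u, p}: 0 true — none ✓
  (3) {d, p, k, u}: 1/4 true — not all ✓
  (4) k=F ⇒ g: vacuous ✓
  (5) {d, g, r}: 1 true — at least one ✓
  (6) {k, g, u}: 0/3 true — not all ✓
  (7) r=F, d=T — not both ✓
  (8) {k, r, g, n}: 0 true — none ✓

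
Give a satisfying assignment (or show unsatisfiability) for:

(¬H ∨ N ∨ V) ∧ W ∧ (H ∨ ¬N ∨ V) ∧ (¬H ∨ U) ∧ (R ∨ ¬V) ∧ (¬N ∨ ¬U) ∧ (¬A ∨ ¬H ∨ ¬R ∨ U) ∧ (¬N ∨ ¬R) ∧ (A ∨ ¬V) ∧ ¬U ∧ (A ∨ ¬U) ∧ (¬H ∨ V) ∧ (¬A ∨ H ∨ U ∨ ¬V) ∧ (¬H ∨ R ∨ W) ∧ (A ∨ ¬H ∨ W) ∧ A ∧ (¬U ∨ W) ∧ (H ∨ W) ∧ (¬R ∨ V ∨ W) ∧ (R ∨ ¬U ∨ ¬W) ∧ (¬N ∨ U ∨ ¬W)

Unit clause (W) forces W = True.
Unit clause (¬U) forces U = False.
Unit clause (A) forces A = True.
In (¬N ∨ U ∨ ¬W) only ¬N is left, so N = False.
In (¬H ∨ U) only ¬H is left, so H = False.
In (¬A ∨ H ∨ U ∨ ¬V) only ¬V is left, so V = False.
Set R = False.
All clauses satisfied.

A = True; V = False; R = False; W = True; H = False; N = False; U = False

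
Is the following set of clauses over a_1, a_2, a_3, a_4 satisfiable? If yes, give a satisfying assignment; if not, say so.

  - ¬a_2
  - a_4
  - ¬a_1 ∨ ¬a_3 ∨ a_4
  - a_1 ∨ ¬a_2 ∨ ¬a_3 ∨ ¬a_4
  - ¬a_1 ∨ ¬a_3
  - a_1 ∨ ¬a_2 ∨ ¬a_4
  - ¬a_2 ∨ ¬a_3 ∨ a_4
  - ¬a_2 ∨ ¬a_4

Unit clause (¬a_2) forces a_2 = False.
Unit clause (a_4) forces a_4 = True.
Set a_1 = False.
Set a_3 = True.
Check each clause:
  (¬a_2): ¬a_2 holds.
  (a_4): a_4 holds.
  (¬a_1 ∨ ¬a_3 ∨ a_4): ¬a_1 holds.
  (a_1 ∨ ¬a_2 ∨ ¬a_3 ∨ ¬a_4): ¬a_2 holds.
  (¬a_1 ∨ ¬a_3): ¬a_1 holds.
  (a_1 ∨ ¬a_2 ∨ ¬a_4): ¬a_2 holds.
  (¬a_2 ∨ ¬a_3 ∨ a_4): ¬a_2 holds.
  (¬a_2 ∨ ¬a_4): ¬a_2 holds.
All clauses satisfied.

a_1: False, a_2: False, a_3: True, a_4: True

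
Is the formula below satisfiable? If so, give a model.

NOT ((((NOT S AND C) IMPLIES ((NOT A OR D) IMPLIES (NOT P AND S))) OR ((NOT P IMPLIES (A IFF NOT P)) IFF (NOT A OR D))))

C = True, D = True, A = False, P = False, S = False

  NOT ((((NOT S AND C) IMPLIES ((NOT A OR D) IMPLIES (NOT P AND S))) OR ((NOT P IMPLIES (A IFF NOT P)) IFF (NOT A OR D)))) = True
    ((NOT S AND C) IMPLIES ((NOT A OR D) IMPLIES (NOT P AND S))) OR ((NOT P IMPLIES (A IFF NOT P)) IFF (NOT A OR D)) = False
      (NOT S AND C) IMPLIES ((NOT A OR D) IMPLIES (NOT P AND S)) = False
        NOT S AND C = True
          NOT S = True
        (NOT A OR D) IMPLIES (NOT P AND S) = False
          NOT A OR D = True
            NOT A = True
          NOT P AND S = False
            NOT P = True
      (NOT P IMPLIES (A IFF NOT P)) IFF (NOT A OR D) = False
        NOT P IMPLIES (A IFF NOT P) = False
          NOT P = True
          A IFF NOT P = False
            NOT P = True
        NOT A OR D = True
          NOT A = True
The formula evaluates to True.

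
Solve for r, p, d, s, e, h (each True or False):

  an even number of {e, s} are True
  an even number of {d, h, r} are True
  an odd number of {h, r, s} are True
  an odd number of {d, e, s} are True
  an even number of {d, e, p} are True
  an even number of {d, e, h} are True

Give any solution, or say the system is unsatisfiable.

r: False; p: True; d: True; s: False; e: False; h: True

{e, s}: 0 true → even ✓
{d, h, r}: 2 true → even ✓
{h, r, s}: 1 true → odd ✓
{d, e, s}: 1 true → odd ✓
{d, e, p}: 2 true → even ✓
{d, e, h}: 2 true → even ✓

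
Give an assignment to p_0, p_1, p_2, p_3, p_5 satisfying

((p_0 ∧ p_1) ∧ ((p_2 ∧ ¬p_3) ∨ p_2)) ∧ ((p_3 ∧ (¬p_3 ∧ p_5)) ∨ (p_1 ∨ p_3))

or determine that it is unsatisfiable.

p_0=T, p_1=T, p_2=T, p_3=T, p_5=F

  (p_0 ∧ p_1) ∧ ((p_2 ∧ ¬p_3) ∨ p_2) = True
    p_0 ∧ p_1 = True
    (p_2 ∧ ¬p_3) ∨ p_2 = True
      p_2 ∧ ¬p_3 = False
        ¬p_3 = False
  (p_3 ∧ (¬p_3 ∧ p_5)) ∨ (p_1 ∨ p_3) = True
    p_3 ∧ (¬p_3 ∧ p_5) = False
      ¬p_3 ∧ p_5 = False
        ¬p_3 = False
    p_1 ∨ p_3 = True
Both conjuncts True, so the formula holds.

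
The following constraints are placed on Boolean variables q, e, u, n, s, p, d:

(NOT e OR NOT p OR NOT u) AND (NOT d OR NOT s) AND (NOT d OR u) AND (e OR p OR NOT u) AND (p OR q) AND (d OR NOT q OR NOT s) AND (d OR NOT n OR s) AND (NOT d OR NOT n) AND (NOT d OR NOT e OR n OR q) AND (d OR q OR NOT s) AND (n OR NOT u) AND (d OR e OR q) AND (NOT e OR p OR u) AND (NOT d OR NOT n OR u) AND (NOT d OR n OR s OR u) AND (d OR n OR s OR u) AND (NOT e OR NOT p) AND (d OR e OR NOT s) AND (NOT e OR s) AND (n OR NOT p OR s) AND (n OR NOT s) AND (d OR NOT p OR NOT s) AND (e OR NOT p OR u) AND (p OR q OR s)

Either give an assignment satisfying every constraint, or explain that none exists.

Case n = True:
  (NOT d OR NOT n) forces d = False.
  (d OR NOT n OR s) forces s = True.
  (d OR NOT q OR NOT s) forces q = False.
  Clause (d OR q OR NOT s) is falsified — contradiction.
Case n = False:
  (n OR NOT u) forces u = False.
  (NOT d OR u) forces d = False.
  (d OR n OR s OR u) forces s = True.
  Clause (n OR NOT s) is falsified — contradiction.
Both cases fail, so the formula is unsatisfiable.

Unsatisfiable — no assignment works.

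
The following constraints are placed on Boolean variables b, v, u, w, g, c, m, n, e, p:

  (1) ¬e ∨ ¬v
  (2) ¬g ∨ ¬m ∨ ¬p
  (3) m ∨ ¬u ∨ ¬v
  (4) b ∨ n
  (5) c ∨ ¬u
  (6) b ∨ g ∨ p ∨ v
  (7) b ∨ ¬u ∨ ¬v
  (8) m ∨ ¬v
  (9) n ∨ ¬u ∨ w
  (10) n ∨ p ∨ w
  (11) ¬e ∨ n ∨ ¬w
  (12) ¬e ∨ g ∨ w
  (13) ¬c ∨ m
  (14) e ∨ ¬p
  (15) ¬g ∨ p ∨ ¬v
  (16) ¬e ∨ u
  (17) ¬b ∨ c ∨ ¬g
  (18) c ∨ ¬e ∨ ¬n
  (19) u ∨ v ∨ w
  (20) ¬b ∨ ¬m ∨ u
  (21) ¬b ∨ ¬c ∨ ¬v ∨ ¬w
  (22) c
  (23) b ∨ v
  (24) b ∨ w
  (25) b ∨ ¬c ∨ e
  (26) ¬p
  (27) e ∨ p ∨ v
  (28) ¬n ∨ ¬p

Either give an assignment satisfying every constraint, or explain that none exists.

b=T, v=F, u=T, w=T, g=T, c=T, m=T, n=T, e=T, p=F

Unit clause (c) forces c = True.
Unit clause (¬p) forces p = False.
In (¬c ∨ m) only m is left, so m = True.
Try b = False:
  (b ∨ n) forces n = True.
  (b ∨ v) forces v = True.
  (¬e ∨ ¬v) forces e = False.
  clause (b ∨ ¬c ∨ e) is falsified — backtrack.
So b = True.
  then (¬b ∨ ¬m ∨ u) forces u = True.
Set v = False.
  then (e ∨ p ∨ v) forces e = True.
Set w = True.
  then (¬e ∨ n ∨ ¬w) forces n = True.
Set g = True.
All clauses satisfied.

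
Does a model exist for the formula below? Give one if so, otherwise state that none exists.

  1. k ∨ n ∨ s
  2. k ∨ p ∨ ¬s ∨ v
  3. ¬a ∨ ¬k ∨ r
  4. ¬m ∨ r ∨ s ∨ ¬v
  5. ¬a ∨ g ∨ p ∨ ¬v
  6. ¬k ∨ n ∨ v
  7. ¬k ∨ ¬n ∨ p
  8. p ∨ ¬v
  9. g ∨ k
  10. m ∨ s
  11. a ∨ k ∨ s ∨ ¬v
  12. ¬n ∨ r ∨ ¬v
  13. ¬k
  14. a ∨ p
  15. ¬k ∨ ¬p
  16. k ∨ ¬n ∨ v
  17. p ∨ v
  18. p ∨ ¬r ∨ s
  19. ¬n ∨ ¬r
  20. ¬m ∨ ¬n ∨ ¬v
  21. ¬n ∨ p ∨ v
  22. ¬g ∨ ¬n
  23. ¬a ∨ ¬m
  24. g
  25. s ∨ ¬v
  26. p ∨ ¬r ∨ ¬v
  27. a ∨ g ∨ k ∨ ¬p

Unit clause (¬k) forces k = False.
Unit clause (g) forces g = True.
In (¬g ∨ ¬n) only ¬n is left, so n = False.
In (k ∨ n ∨ s) only s is left, so s = True.
Set a = True.
  then (¬a ∨ ¬m) forces m = False.
Try p = False:
  (k ∨ p ∨ ¬s ∨ v) forces v = True.
  clause (p ∨ ¬v) is falsified — backtrack.
So p = True.
Set v = False.
Set r = True.
All clauses satisfied.

a = True, s = True, p = True, m = False, v = False, n = False, k = False, r = True, g = True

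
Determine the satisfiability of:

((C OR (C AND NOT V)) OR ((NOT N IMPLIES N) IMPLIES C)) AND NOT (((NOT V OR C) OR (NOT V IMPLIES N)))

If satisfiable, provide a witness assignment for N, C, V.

The conjunct NOT (((NOT V OR C) OR (NOT V IMPLIES N))) is unsatisfiable on its own:
  N=F, C=F, V=F: evaluates to False.
  N=F, C=F, V=T: evaluates to False.
  N=F, C=T, V=F: evaluates to False.
  N=F, C=T, V=T: evaluates to False.
  N=T, C=F, V=F: evaluates to False.
  N=T, C=F, V=T: evaluates to False.
  N=T, C=T, V=F: evaluates to False.
  N=T, C=T, V=T: evaluates to False.
So the whole conjunction is unsatisfiable.

Unsatisfiable — no assignment works.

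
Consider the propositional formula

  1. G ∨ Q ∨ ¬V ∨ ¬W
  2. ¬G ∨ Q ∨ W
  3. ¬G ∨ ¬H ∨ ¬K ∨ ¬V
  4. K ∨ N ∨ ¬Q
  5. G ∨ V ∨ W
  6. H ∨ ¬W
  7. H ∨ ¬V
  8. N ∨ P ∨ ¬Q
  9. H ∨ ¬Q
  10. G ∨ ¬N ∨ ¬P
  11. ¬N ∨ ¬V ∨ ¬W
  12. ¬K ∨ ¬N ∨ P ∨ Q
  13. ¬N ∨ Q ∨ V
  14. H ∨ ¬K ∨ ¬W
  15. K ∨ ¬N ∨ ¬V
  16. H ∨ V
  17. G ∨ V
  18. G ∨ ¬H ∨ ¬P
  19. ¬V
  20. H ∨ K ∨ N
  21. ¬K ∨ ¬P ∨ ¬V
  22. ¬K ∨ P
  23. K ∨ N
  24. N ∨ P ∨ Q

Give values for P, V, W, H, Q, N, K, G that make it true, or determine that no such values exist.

P = True; V = False; W = True; H = True; Q = True; N = False; K = True; G = True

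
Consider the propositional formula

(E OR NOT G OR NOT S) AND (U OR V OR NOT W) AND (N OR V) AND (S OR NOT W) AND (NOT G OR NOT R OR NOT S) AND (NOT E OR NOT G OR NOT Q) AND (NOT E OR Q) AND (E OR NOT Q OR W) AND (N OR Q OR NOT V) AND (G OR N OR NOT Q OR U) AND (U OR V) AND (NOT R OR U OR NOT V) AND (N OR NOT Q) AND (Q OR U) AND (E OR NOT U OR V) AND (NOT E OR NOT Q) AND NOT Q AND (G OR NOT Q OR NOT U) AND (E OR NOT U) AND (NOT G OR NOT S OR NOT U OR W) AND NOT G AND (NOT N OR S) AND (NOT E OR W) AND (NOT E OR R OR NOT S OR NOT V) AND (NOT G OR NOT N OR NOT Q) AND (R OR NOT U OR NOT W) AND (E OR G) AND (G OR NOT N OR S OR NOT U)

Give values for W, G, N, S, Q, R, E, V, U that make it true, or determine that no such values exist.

The formula is unsatisfiable.

Case G = True:
  Clause (NOT G) is falsified — contradiction.
Case G = False:
  (NOT Q) forces Q = False.
  (NOT E OR Q) forces E = False.
  Clause (E OR G) is falsified — contradiction.
Both cases fail, so the formula is unsatisfiable.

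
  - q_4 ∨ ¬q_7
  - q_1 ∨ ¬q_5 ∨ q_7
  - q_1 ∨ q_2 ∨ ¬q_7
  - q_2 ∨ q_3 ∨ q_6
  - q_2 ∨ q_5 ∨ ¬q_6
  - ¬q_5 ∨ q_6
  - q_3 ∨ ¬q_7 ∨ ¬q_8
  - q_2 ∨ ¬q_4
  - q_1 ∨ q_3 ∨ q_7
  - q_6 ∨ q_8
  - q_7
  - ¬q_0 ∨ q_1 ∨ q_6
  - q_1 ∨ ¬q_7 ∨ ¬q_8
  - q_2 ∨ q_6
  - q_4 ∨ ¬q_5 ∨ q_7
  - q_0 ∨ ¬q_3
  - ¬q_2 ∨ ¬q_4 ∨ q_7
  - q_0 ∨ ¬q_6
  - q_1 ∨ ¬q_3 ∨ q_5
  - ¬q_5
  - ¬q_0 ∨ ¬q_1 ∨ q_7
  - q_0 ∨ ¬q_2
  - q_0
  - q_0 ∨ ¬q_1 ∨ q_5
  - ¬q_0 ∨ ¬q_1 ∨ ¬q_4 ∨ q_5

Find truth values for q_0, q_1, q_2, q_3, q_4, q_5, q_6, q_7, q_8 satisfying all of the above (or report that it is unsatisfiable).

Unit clause (q_7) forces q_7 = True.
Unit clause (¬q_5) forces q_5 = False.
Unit clause (q_0) forces q_0 = True.
In (q_4 ∨ ¬q_7) only q_4 is left, so q_4 = True.
In (q_2 ∨ ¬q_4) only q_2 is left, so q_2 = True.
In (¬q_0 ∨ ¬q_1 ∨ ¬q_4 ∨ q_5) only ¬q_1 is left, so q_1 = False.
In (¬q_0 ∨ q_1 ∨ q_6) only q_6 is left, so q_6 = True.
In (q_1 ∨ ¬q_7 ∨ ¬q_8) only ¬q_8 is left, so q_8 = False.
In (q_1 ∨ ¬q_3 ∨ q_5) only ¬q_3 is left, so q_3 = False.
All clauses satisfied.

q_0=T, q_1=F, q_2=T, q_3=F, q_4=T, q_5=F, q_6=T, q_7=T, q_8=F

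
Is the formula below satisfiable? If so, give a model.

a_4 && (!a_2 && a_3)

a_2 = False; a_3 = True; a_4 = True

  !a_2 && a_3 = True
    !a_2 = True
Both conjuncts True, so the formula holds.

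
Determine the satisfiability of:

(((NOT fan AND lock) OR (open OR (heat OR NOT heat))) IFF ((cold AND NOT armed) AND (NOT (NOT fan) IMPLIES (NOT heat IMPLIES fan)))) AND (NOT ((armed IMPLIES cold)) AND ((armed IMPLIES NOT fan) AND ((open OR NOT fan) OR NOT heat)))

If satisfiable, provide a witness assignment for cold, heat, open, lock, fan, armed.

The formula is unsatisfiable.

Case armed = True: the formula simplifies to NOT (((NOT fan AND lock) OR (open OR (heat OR NOT heat)))) AND (NOT cold AND (NOT fan AND ((open OR NOT fan) OR NOT heat))).
  heat = True: the conjunct NOT (((NOT fan AND lock) OR (open OR (heat OR NOT heat)))) becomes NOT (((NOT fan AND lock) OR True)) = False.
  heat = False: the conjunct NOT (((NOT fan AND lock) OR (open OR (heat OR NOT heat)))) becomes NOT (((NOT fan AND lock) OR True)) = False.
Case armed = False: the conjunct NOT ((armed IMPLIES cold)) becomes NOT ((False IMPLIES cold)) = False.
Both cases fail — unsatisfiable.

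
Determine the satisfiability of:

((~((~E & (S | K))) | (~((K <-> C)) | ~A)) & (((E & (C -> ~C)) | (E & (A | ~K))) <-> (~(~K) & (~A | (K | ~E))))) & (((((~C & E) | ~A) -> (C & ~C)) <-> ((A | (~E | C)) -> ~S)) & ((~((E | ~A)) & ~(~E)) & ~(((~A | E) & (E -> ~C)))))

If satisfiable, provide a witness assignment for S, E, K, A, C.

UNSATISFIABLE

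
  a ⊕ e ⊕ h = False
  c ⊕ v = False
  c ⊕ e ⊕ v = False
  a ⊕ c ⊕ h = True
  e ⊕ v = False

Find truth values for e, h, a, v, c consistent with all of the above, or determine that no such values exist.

No satisfying assignment exists.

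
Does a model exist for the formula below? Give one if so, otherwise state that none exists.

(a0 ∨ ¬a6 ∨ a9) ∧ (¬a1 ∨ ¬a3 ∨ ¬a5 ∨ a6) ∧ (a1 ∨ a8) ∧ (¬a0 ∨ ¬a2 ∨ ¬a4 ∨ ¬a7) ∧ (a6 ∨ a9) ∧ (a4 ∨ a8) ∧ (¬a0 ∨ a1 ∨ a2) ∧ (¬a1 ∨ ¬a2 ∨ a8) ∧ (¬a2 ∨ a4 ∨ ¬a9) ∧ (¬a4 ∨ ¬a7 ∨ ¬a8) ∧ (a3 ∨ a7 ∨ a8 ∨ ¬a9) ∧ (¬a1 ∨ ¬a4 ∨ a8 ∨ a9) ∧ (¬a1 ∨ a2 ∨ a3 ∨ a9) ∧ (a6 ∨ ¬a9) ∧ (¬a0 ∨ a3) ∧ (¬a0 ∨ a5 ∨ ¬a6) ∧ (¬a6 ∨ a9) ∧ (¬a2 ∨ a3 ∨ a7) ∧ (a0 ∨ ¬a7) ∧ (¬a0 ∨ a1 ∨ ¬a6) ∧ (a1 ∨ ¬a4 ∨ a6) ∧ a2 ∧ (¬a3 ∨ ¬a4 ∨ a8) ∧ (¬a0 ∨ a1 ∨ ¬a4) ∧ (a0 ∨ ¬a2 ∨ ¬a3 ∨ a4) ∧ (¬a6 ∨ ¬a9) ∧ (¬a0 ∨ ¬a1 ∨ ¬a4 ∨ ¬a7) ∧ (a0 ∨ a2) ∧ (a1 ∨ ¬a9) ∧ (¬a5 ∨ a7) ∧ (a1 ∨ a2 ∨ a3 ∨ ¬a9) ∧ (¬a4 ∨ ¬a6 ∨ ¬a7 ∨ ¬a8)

Case a6 = True:
  (¬a6 ∨ a9) forces a9 = True.
  Clause (¬a6 ∨ ¬a9) is falsified — contradiction.
Case a6 = False:
  (a6 ∨ a9) forces a9 = True.
  Clause (a6 ∨ ¬a9) is falsified — contradiction.
Both cases fail, so the formula is unsatisfiable.

Unsatisfiable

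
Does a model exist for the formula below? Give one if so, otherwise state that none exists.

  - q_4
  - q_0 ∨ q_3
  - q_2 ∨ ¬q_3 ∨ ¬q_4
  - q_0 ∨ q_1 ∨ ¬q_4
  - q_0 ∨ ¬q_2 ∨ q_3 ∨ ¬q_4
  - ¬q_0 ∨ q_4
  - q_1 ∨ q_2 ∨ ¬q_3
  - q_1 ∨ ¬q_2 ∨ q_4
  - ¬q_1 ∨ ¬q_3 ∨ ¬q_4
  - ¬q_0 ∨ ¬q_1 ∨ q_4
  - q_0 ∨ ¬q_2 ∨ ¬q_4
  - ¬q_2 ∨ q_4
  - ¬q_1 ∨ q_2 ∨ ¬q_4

Unit clause (q_4) forces q_4 = True.
Try q_0 = False:
  (q_0 ∨ q_3) forces q_3 = True.
  (q_2 ∨ ¬q_3 ∨ ¬q_4) forces q_2 = True.
  clause (q_0 ∨ ¬q_2 ∨ ¬q_4) is falsified — backtrack.
So q_0 = True.
Set q_1 = False.
Set q_2 = False.
  then (q_2 ∨ ¬q_3 ∨ ¬q_4) forces q_3 = False.
All clauses satisfied.

q_0 = True, q_1 = False, q_2 = False, q_3 = False, q_4 = True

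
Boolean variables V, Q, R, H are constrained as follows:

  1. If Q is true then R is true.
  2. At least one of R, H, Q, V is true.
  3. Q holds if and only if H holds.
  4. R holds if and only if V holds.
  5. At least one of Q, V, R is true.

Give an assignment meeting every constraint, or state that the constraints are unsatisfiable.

V: True, Q: False, R: True, H: False

  (1) Q=F ⇒ R: vacuous ✓
  (2) {R, H, Q, V}: 2 true — at least one ✓
  (3) Q=F, H=F — same ✓
  (4) R=T, V=T — same ✓
  (5) {Q, V, R}: 2 true — at least one ✓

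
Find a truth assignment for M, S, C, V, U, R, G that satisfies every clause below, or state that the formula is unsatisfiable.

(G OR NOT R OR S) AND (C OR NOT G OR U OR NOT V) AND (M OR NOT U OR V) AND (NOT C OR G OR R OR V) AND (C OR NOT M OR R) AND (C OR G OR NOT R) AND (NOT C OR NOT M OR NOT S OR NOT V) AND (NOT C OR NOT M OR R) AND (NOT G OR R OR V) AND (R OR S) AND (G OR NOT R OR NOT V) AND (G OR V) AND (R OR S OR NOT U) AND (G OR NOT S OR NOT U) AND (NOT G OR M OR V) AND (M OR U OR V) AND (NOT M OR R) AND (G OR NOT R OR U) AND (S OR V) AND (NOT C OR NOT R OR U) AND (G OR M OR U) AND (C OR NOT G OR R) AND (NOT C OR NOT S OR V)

M=F, S=F, C=T, V=T, U=T, R=T, G=T

Set M = False.
Set S = False.
  then (R OR S) forces R = True.
  then (S OR V) forces V = True.
  then (G OR NOT R OR S) forces G = True.
Set C = True.
  then (NOT C OR NOT R OR U) forces U = True.
All clauses satisfied.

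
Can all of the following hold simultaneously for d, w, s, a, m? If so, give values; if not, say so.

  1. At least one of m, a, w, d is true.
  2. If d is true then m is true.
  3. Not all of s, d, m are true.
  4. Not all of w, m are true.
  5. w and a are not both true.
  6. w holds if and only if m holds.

d = False; w = False; s = False; a = True; m = False

  (1) {m, a, w, d}: 1 true — at least one ✓
  (2) d=F ⇒ m: vacuous ✓
  (3) {s, d, m}: 0/3 true — not all ✓
  (4) {w, m}: 0/2 true — not all ✓
  (5) w=F, a=T — not both ✓
  (6) w=F, m=F — same ✓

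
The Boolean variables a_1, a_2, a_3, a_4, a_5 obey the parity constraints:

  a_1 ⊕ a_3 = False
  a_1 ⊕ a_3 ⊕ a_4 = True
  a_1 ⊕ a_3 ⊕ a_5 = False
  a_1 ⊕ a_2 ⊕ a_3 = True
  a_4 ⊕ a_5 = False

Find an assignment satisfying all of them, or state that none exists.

No satisfying assignment exists.

Adding constraints 2, 3, 5 mod 2: every variable appears an even number of times on the left, so the left side is 0.
But the right sides sum to 1 (mod 2). 0 ≠ 1 — the system is inconsistent.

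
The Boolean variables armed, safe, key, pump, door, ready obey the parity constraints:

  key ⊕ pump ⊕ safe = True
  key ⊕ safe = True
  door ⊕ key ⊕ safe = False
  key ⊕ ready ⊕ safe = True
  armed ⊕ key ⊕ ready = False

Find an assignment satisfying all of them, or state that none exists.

armed = False; safe = True; key = False; pump = False; door = True; ready = False

key ⊕ pump ⊕ safe = F ⊕ F ⊕ T = True ✓
key ⊕ safe = F ⊕ T = True ✓
door ⊕ key ⊕ safe = T ⊕ F ⊕ T = False ✓
key ⊕ ready ⊕ safe = F ⊕ F ⊕ T = True ✓
armed ⊕ key ⊕ ready = F ⊕ F ⊕ F = False ✓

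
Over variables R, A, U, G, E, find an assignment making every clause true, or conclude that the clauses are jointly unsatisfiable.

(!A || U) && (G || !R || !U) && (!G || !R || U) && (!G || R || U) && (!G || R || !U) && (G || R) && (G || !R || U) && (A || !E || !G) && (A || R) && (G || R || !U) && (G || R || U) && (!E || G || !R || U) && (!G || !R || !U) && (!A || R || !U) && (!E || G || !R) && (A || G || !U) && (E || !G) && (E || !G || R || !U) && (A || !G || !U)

Unsatisfiable — no assignment works.

Case G = True:
  (E || !G) forces E = True.
  (A || !E || !G) forces A = True.
  (!A || U) forces U = True.
  (!G || R || !U) forces R = True.
  Clause (!G || !R || !U) is falsified — contradiction.
Case G = False:
  (G || R) forces R = True.
  (G || !R || !U) forces U = False.
  Clause (G || !R || U) is falsified — contradiction.
Both cases fail, so the formula is unsatisfiable.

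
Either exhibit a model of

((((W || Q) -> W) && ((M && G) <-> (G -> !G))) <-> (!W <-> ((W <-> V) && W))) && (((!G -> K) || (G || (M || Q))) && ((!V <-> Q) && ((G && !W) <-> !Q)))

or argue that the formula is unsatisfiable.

G = True; W = False; M = True; Q = False; V = True; K = False

  (((W || Q) -> W) && ((M && G) <-> (G -> !G))) <-> (!W <-> ((W <-> V) && W)) = True
    ((W || Q) -> W) && ((M && G) <-> (G -> !G)) = False
      (W || Q) -> W = True
        W || Q = False
      (M && G) <-> (G -> !G) = False
        M && G = True
        G -> !G = False
          !G = False
    !W <-> ((W <-> V) && W) = False
      !W = True
      (W <-> V) && W = False
        W <-> V = False
  ((!G -> K) || (G || (M || Q))) && ((!V <-> Q) && ((G && !W) <-> !Q)) = True
    (!G -> K) || (G || (M || Q)) = True
      !G -> K = True
        !G = False
      G || (M || Q) = True
        M || Q = True
    (!V <-> Q) && ((G && !W) <-> !Q) = True
      !V <-> Q = True
        !V = False
      (G && !W) <-> !Q = True
        G && !W = True
          !W = True
        !Q = True
Both conjuncts True, so the formula holds.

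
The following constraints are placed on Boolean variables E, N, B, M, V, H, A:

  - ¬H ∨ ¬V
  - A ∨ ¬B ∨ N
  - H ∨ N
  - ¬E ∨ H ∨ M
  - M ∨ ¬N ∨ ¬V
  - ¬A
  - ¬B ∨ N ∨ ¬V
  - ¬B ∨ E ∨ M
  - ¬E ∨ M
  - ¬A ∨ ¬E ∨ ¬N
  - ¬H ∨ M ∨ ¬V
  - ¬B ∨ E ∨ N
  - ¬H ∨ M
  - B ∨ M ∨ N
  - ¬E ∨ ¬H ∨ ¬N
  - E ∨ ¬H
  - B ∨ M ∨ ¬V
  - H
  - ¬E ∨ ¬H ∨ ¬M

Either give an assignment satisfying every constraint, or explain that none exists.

Unsatisfiable

Case H = True:
  (¬H ∨ ¬V) forces V = False.
  (¬A) forces A = False.
  (¬H ∨ M) forces M = True.
  (E ∨ ¬H) forces E = True.
  Clause (¬E ∨ ¬H ∨ ¬M) is falsified — contradiction.
Case H = False:
  Clause (H) is falsified — contradiction.
Both cases fail, so the formula is unsatisfiable.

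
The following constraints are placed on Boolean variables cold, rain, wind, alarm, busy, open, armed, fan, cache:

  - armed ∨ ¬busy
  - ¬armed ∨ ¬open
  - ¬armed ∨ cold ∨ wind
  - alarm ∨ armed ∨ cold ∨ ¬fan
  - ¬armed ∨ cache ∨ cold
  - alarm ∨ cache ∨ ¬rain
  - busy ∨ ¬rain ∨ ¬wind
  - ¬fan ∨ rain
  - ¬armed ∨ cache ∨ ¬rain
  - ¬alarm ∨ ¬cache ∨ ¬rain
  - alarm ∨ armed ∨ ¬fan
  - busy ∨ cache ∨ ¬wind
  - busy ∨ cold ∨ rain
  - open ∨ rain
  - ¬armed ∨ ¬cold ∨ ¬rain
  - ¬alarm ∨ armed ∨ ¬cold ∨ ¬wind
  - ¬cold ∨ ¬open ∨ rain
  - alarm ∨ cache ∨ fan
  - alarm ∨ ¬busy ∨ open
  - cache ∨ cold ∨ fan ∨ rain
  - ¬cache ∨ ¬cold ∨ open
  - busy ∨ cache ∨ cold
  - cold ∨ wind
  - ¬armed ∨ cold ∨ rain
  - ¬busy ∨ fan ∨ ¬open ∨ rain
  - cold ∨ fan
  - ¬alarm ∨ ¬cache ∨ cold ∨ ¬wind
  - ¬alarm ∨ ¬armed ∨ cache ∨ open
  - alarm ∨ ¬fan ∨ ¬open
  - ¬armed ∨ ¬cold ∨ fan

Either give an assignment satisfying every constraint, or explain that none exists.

cold = True, rain = True, wind = False, alarm = True, busy = False, open = True, armed = False, fan = False, cache = False

Set cold = True.
Try rain = False:
  (¬fan ∨ rain) forces fan = False.
  (open ∨ rain) forces open = True.
  clause (¬cold ∨ ¬open ∨ rain) is falsified — backtrack.
So rain = True.
  then (¬armed ∨ ¬cold ∨ ¬rain) forces armed = False.
  then (armed ∨ ¬busy) forces busy = False.
  then (busy ∨ ¬rain ∨ ¬wind) forces wind = False.
Set alarm = True.
  then (¬alarm ∨ ¬cache ∨ ¬rain) forces cache = False.
Set open = True.
Set fan = False.
All clauses satisfied.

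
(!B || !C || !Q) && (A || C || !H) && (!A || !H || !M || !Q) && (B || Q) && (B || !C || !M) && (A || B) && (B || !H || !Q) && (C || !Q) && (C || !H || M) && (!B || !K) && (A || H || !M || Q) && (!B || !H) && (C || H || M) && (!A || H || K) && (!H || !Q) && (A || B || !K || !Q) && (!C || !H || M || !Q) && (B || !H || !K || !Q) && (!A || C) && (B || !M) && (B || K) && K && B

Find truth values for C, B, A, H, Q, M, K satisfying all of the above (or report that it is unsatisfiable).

Case B = True:
  (!B || !K) forces K = False.
  Clause (K) is falsified — contradiction.
Case B = False:
  Clause (B) is falsified — contradiction.
Both cases fail, so the formula is unsatisfiable.

Unsatisfiable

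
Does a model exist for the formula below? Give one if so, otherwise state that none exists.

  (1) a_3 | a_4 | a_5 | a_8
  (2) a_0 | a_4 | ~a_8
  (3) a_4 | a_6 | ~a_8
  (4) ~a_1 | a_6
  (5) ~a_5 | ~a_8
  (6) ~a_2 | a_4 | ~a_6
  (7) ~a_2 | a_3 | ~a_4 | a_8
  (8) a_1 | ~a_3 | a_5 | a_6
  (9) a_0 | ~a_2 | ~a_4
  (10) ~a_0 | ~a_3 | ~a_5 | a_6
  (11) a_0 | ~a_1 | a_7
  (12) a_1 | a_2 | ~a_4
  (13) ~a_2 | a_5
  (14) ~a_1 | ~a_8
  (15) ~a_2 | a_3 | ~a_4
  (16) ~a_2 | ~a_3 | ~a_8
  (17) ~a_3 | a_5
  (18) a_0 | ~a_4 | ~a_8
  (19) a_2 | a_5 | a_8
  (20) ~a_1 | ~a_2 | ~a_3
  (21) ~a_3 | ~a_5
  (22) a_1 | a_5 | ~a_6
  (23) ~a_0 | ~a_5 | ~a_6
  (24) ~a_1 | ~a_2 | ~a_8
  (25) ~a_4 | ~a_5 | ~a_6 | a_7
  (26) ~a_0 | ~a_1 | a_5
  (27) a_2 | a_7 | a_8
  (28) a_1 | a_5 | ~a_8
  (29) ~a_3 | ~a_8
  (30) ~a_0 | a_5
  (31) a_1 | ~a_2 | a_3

Set a_0 = False.
Set a_1 = True.
  then (~a_1 | a_6) forces a_6 = True.
  then (a_0 | ~a_1 | a_7) forces a_7 = True.
  then (~a_1 | ~a_8) forces a_8 = False.
Try a_2 = True:
  (~a_2 | a_4 | ~a_6) forces a_4 = True.
  clause (a_0 | ~a_2 | ~a_4) is falsified — backtrack.
So a_2 = False.
  then (a_2 | a_5 | a_8) forces a_5 = True.
  then (~a_3 | ~a_5) forces a_3 = False.
Set a_4 = True.
All clauses satisfied.

a_0 = False, a_1 = True, a_2 = False, a_3 = False, a_4 = True, a_5 = True, a_6 = True, a_7 = True, a_8 = False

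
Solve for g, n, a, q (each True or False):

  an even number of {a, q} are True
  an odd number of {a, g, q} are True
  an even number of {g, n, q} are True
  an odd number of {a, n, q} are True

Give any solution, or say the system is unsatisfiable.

g = True; n = True; a = False; q = False

{a, q}: 0 true → even ✓
{a, g, q}: 1 true → odd ✓
{g, n, q}: 2 true → even ✓
{a, n, q}: 1 true → odd ✓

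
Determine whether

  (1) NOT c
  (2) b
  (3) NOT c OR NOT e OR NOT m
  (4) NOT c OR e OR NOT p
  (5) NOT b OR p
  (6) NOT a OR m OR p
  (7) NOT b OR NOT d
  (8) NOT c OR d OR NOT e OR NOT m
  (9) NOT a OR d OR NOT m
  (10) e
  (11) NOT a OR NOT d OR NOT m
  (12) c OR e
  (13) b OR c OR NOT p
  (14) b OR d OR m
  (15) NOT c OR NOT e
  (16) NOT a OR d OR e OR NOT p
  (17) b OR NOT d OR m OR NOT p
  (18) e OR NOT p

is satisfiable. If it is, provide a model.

e = True, m = False, b = True, p = True, a = False, d = False, c = False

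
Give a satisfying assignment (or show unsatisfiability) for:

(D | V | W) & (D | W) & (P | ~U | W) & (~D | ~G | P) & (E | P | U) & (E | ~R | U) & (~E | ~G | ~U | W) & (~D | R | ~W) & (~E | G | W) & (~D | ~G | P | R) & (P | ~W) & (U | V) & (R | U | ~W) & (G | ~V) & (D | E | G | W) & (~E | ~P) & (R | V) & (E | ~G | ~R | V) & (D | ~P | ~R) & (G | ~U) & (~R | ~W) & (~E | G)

Try G = False:
  (G | ~V) forces V = False.
  (U | V) forces U = True.
  clause (G | ~U) is falsified — backtrack.
So G = True.
Set R = True.
  then (~R | ~W) forces W = False.
  then (D | W) forces D = True.
  then (~D | ~G | P) forces P = True.
  then (~E | ~P) forces E = False.
  then (E | ~G | ~R | V) forces V = True.
  then (E | ~R | U) forces U = True.
All clauses satisfied.

G = True; R = True; E = False; P = True; D = True; V = True; U = True; W = False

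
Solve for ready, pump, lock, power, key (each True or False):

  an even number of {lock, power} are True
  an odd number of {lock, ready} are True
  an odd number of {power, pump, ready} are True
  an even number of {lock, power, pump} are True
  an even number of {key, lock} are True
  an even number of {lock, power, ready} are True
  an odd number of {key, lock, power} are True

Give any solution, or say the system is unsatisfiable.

ready = False, pump = False, lock = True, power = True, key = True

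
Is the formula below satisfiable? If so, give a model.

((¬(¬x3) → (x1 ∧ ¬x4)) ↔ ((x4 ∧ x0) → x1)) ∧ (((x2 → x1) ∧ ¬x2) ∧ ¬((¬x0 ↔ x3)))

x0 = False; x1 = True; x2 = False; x3 = False; x4 = True

  (¬(¬x3) → (x1 ∧ ¬x4)) ↔ ((x4 ∧ x0) → x1) = True
    ¬(¬x3) → (x1 ∧ ¬x4) = True
      ¬(¬x3) = False
        ¬x3 = True
      x1 ∧ ¬x4 = False
        ¬x4 = False
    (x4 ∧ x0) → x1 = True
      x4 ∧ x0 = False
  ((x2 → x1) ∧ ¬x2) ∧ ¬((¬x0 ↔ x3)) = True
    (x2 → x1) ∧ ¬x2 = True
      x2 → x1 = True
      ¬x2 = True
    ¬((¬x0 ↔ x3)) = True
      ¬x0 ↔ x3 = False
        ¬x0 = True
Both conjuncts True, so the formula holds.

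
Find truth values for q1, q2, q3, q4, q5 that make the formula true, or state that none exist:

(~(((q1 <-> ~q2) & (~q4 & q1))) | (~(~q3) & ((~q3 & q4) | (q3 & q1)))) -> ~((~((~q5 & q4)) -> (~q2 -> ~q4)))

q1: False, q2: False, q3: False, q4: True, q5: True

  (~(((q1 <-> ~q2) & (~q4 & q1))) | (~(~q3) & ((~q3 & q4) | (q3 & q1)))) -> ~((~((~q5 & q4)) -> (~q2 -> ~q4))) = True
    ~(((q1 <-> ~q2) & (~q4 & q1))) | (~(~q3) & ((~q3 & q4) | (q3 & q1))) = True
      ~(((q1 <-> ~q2) & (~q4 & q1))) = True
        (q1 <-> ~q2) & (~q4 & q1) = False
          q1 <-> ~q2 = False
            ~q2 = True
          ~q4 & q1 = False
            ~q4 = False
      ~(~q3) & ((~q3 & q4) | (q3 & q1)) = False
        ~(~q3) = False
          ~q3 = True
        (~q3 & q4) | (q3 & q1) = True
          ~q3 & q4 = True
            ~q3 = True
          q3 & q1 = False
    ~((~((~q5 & q4)) -> (~q2 -> ~q4))) = True
      ~((~q5 & q4)) -> (~q2 -> ~q4) = False
        ~((~q5 & q4)) = True
          ~q5 & q4 = False
            ~q5 = False
        ~q2 -> ~q4 = False
          ~q2 = True
          ~q4 = False
The formula evaluates to True.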